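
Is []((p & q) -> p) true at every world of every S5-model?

Valid in S5

Tableau for the negation ~[]((p & q) -> p):
1. ~[]((p & q) -> p), u
2. ~((p & q) -> p), v
3. p & q, v
4. ~p, v
5. p, v
6. q, v
Accessibility: uRu, uRv, vRu, vRv
Branch closes: p and ~p both at v.
Every branch of the negation's tableau closes; the branch above is one of them.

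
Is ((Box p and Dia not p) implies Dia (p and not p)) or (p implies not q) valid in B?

Tableau for the negation not (((Box p and Dia not p) implies Dia (p and not p)) or (p implies not q)):
1. not (((Box p and Dia not p) implies Dia (p and not p)) or (p implies not q)), u
2. not ((Box p and Dia not p) implies Dia (p and not p)), u
3. not (p implies not q), u
4. Box p and Dia not p, u
5. not Dia (p and not p), u
6. p, u
7. q, u
8. Box p, u
9. Dia not p, u
10. not (p and not p), u
11. not p, v
12. not (p and not p), v
13. p, v
Accessibility: uRu, uRv, vRu, vRv
Branch closes: p and not p both at v.
Every branch of the negation's tableau closes; the branch above is one of them.

Valid in B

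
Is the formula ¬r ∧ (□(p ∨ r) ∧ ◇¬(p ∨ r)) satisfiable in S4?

1. ¬r ∧ (□(p ∨ r) ∧ ◇¬(p ∨ r)), 0
2. ¬r, 0
3. □(p ∨ r) ∧ ◇¬(p ∨ r), 0
4. □(p ∨ r), 0
5. ◇¬(p ∨ r), 0
6. p ∨ r, 0
7. p, 0
8. ¬(p ∨ r), 1
9. ¬p, 1
10. ¬r, 1
11. p ∨ r, 1
12. r, 1
Accessibility: 0R0, 0R1, 1R1
Branch closes: r and ¬r both at 1.
Every branch closes; the branch above is one of them.

No, unsatisfiable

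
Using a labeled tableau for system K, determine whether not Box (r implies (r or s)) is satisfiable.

Unsatisfiable (every branch closes)

1. not Box (r implies (r or s)), u
2. not (r implies (r or s)), v
3. r, v
4. not (r or s), v
5. not r, v
6. not s, v
Accessibility: uRv
Branch closes: r and not r both at v.
Every branch closes; the branch above is one of them.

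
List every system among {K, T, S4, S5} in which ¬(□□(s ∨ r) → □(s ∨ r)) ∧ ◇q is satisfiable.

K

T-tableau for the formula:
1. ¬(□□(s ∨ r) → □(s ∨ r)) ∧ ◇q, 0
2. ¬(□□(s ∨ r) → □(s ∨ r)), 0
3. ◇q, 0
4. □□(s ∨ r), 0
5. ¬□(s ∨ r), 0
6. □(s ∨ r), 0
7. s ∨ r, 0
8. r, 0
9. q, 1
10. □(s ∨ r), 1
11. s ∨ r, 1
12. r, 1
13. ¬(s ∨ r), 2
14. ¬s, 2
15. ¬r, 2
16. □(s ∨ r), 2
17. s ∨ r, 2
18. r, 2
Accessibility: 0R0, 0R1, 0R2, 1R1, 2R2
Branch closes: r and ¬r both at 2.
Every branch closes (one shown): unsatisfiable in T, hence also in S4, S5 (every S4/S5-frame is a T-frame).
K-tableau for the formula:
1. ¬(□□(s ∨ r) → □(s ∨ r)) ∧ ◇q, 0
2. ¬(□□(s ∨ r) → □(s ∨ r)), 0
3. ◇q, 0
4. □□(s ∨ r), 0
5. ¬□(s ∨ r), 0
6. q, 1
7. □(s ∨ r), 1
8. ¬(s ∨ r), 2
9. ¬s, 2
10. ¬r, 2
11. □(s ∨ r), 2
Accessibility: 0R1, 0R2
Complete open branch: satisfiable in K.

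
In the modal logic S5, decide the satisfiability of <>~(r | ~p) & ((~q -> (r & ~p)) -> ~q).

Yes, satisfiable

1. <>~(r | ~p) & ((~q -> (r & ~p)) -> ~q), 0
2. <>~(r | ~p), 0
3. (~q -> (r & ~p)) -> ~q, 0
4. ~q, 0
5. ~(r | ~p), 1
6. ~r, 1
7. p, 1
Accessibility: 0R0, 0R1, 1R0, 1R1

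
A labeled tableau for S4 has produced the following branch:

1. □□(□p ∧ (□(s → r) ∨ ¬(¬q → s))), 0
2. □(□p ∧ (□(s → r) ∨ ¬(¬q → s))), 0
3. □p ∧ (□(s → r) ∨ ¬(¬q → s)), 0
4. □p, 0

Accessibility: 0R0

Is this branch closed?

Open

No world carries both an atom and its negation.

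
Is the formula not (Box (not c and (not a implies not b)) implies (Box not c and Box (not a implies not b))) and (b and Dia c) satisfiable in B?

1. not (Box (not c and (not a implies not b)) implies (Box not c and Box (not a implies not b))) and (b and Dia c), u
2. not (Box (not c and (not a implies not b)) implies (Box not c and Box (not a implies not b))), u   [and-rule on 1]
3. b and Dia c, u   [and-rule on 1]
4. Box (not c and (not a implies not b)), u   [neg-implies-rule on 2]
5. not (Box not c and Box (not a implies not b)), u   [neg-implies-rule on 2]
6. b, u   [and-rule on 3]
7. Dia c, u   [and-rule on 3]
8. not c and (not a implies not b), u   [Box-rule on 4 via uRu]
9. not c, u   [and-rule on 8]
10. not a implies not b, u   [and-rule on 8]
11. not Box (not a implies not b), u   [neg-and-rule on 5 (branches; this branch)]
12. a, u   [implies-rule on 10 (branches; this branch)]
13. c, v   [Dia-rule on 7: fresh world v, uRv]
14. not c and (not a implies not b), v   [Box-rule on 4 via uRv]
15. not c, v   [and-rule on 14]
16. not a implies not b, v   [and-rule on 14]
Accessibility: uRu, uRv, vRu, vRv
Branch closes: c and not c both at v.
(One branch shown.) All branches close.

Unsatisfiable (every branch closes)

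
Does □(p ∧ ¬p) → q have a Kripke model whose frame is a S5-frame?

1. □(p ∧ ¬p) → q, 0
2. q, 0   [→-rule on 1 (branches; this branch)]
Accessibility: 0R0

Satisfiable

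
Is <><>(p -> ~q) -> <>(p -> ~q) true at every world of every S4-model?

Valid in S4

Tableau for the negation ~(<><>(p -> ~q) -> <>(p -> ~q)):
1. ~(<><>(p -> ~q) -> <>(p -> ~q)), w0
2. <><>(p -> ~q), w0   [~->-rule on 1]
3. ~<>(p -> ~q), w0   [~->-rule on 1]
4. ~(p -> ~q), w0   [~<>-rule on 3 via w0Rw0]
5. p, w0   [~->-rule on 4]
6. q, w0   [~->-rule on 4]
7. <>(p -> ~q), w1   [<>-rule on 2: fresh world w1, w0Rw1]
8. ~(p -> ~q), w1   [~<>-rule on 3 via w0Rw1]
9. p, w1   [~->-rule on 8]
10. q, w1   [~->-rule on 8]
11. p -> ~q, w2   [<>-rule on 7: fresh world w2, w1Rw2]
12. ~(p -> ~q), w2   [~<>-rule on 3 via w0Rw2]
13. p, w2   [~->-rule on 12]
14. q, w2   [~->-rule on 12]
15. ~q, w2   [->-rule on 11 (branches; this branch)]
Accessibility: w0Rw0, w0Rw1, w0Rw2, w1Rw1, w1Rw2, w2Rw2
Branch closes: q and ~q both at w2.
Every branch of the negation's tableau closes; the branch above is one of them.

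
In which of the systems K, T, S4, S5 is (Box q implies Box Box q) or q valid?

K-tableau for the negation not ((Box q implies Box Box q) or q):
1. not ((Box q implies Box Box q) or q), 0
2. not (Box q implies Box Box q), 0   [neg-or-rule on 1]
3. not q, 0   [neg-or-rule on 1]
4. Box q, 0   [neg-implies-rule on 2]
5. not Box Box q, 0   [neg-implies-rule on 2]
6. not Box q, 1   [neg-Box-rule on 5: fresh world 1, 0R1]
7. q, 1   [Box-rule on 4 via 0R1]
8. not q, 2   [neg-Box-rule on 6: fresh world 2, 1R2]
Accessibility: 0R1, 1R2
Complete open branch: countermodel on a K-frame, so not valid in K.
T-tableau for the negation not ((Box q implies Box Box q) or q):
1. not ((Box q implies Box Box q) or q), 0
2. not (Box q implies Box Box q), 0   [neg-or-rule on 1]
3. not q, 0   [neg-or-rule on 1]
4. Box q, 0   [neg-implies-rule on 2]
5. not Box Box q, 0   [neg-implies-rule on 2]
6. q, 0   [Box-rule on 4 via 0R0]
Accessibility: 0R0
Branch closes: q and not q both at 0.
Every branch closes (one shown): valid in T, hence also in S4, S5 (every theorem of T is a theorem of S4 and S5).

T, S4, S5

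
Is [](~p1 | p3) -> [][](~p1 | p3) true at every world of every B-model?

Tableau for the negation ~([](~p1 | p3) -> [][](~p1 | p3)):
1. ~([](~p1 | p3) -> [][](~p1 | p3)), w0
2. [](~p1 | p3), w0   [~->-rule on 1]
3. ~[][](~p1 | p3), w0   [~->-rule on 1]
4. ~p1 | p3, w0   [[]-rule on 2 via w0Rw0]
5. p3, w0   [|-rule on 4 (branches; this branch)]
6. ~[](~p1 | p3), w1   [~[]-rule on 3: fresh world w1, w0Rw1]
7. ~p1 | p3, w1   [[]-rule on 2 via w0Rw1]
8. p3, w1   [|-rule on 7 (branches; this branch)]
9. ~(~p1 | p3), w2   [~[]-rule on 6: fresh world w2, w1Rw2]
10. p1, w2   [~|-rule on 9]
11. ~p3, w2   [~|-rule on 9]
Accessibility: w0Rw0, w0Rw1, w1Rw0, w1Rw1, w1Rw2, w2Rw1, w2Rw2
The negation has an open branch (countermodel exists).

Not valid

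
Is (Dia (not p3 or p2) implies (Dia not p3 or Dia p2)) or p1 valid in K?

Valid in K

Tableau for the negation not ((Dia (not p3 or p2) implies (Dia not p3 or Dia p2)) or p1):
1. not ((Dia (not p3 or p2) implies (Dia not p3 or Dia p2)) or p1), u
2. not (Dia (not p3 or p2) implies (Dia not p3 or Dia p2)), u
3. not p1, u
4. Dia (not p3 or p2), u
5. not (Dia not p3 or Dia p2), u
6. not Dia not p3, u
7. not Dia p2, u
8. not p3 or p2, v
9. p3, v
10. not p2, v
11. p2, v
Accessibility: uRv
Branch closes: p2 and not p2 both at v.
All branches of the negation close; one closing branch shown above.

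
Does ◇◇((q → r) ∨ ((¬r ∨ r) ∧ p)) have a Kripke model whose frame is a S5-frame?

1. ◇◇((q → r) ∨ ((¬r ∨ r) ∧ p)), 0
2. ◇((q → r) ∨ ((¬r ∨ r) ∧ p)), 1   [◇-rule on 1: fresh world 1, 0R1]
3. (q → r) ∨ ((¬r ∨ r) ∧ p), 2   [◇-rule on 2: fresh world 2, 1R2]
4. (¬r ∨ r) ∧ p, 2   [∨-rule on 3 (branches; this branch)]
5. ¬r ∨ r, 2   [∧-rule on 4]
6. p, 2   [∧-rule on 4]
7. r, 2   [∨-rule on 5 (branches; this branch)]
Accessibility: 0R0, 0R1, 0R2, 1R0, 1R1, 1R2, 2R0, 2R1, 2R2

Satisfiable (open branch found)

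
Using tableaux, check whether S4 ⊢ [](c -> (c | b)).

Yes, valid

Tableau for the negation ~[](c -> (c | b)):
1. ~[](c -> (c | b)), w0
2. ~(c -> (c | b)), w1
3. c, w1
4. ~(c | b), w1
5. ~c, w1
6. ~b, w1
Accessibility: w0Rw0, w0Rw1, w1Rw1
Branch closes: c and ~c both at w1.
Every branch of the negation's tableau closes; the branch above is one of them.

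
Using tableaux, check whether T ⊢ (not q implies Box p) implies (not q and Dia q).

Not valid

Tableau for the negation not ((not q implies Box p) implies (not q and Dia q)):
1. not ((not q implies Box p) implies (not q and Dia q)), w0
2. not q implies Box p, w0
3. not (not q and Dia q), w0
4. Box p, w0
5. p, w0
6. not Dia q, w0
7. not q, w0
Accessibility: w0Rw0
The negation has an open branch (countermodel exists).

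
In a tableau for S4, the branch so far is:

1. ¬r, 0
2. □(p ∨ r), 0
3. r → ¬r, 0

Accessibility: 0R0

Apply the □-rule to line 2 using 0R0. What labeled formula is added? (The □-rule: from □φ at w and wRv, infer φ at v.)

p ∨ r, 0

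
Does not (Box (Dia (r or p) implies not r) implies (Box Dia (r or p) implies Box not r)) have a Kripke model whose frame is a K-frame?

Unsatisfiable

1. not (Box (Dia (r or p) implies not r) implies (Box Dia (r or p) implies Box not r)), u
2. Box (Dia (r or p) implies not r), u   [neg-implies-rule on 1]
3. not (Box Dia (r or p) implies Box not r), u   [neg-implies-rule on 1]
4. Box Dia (r or p), u   [neg-implies-rule on 3]
5. not Box not r, u   [neg-implies-rule on 3]
6. r, v   [neg-Box-rule on 5: fresh world v, uRv]
7. Dia (r or p) implies not r, v   [Box-rule on 2 via uRv]
8. Dia (r or p), v   [Box-rule on 4 via uRv]
9. not Dia (r or p), v   [implies-rule on 7 (branches; this branch)]
10. r or p, w   [Dia-rule on 8: fresh world w, vRw]
11. not (r or p), w   [neg-Dia-rule on 9 via vRw]
12. not r, w   [neg-or-rule on 11]
13. not p, w   [neg-or-rule on 11]
14. p, w   [or-rule on 10 (branches; this branch)]
Accessibility: uRv, vRw
Branch closes: p and not p both at w.
Every branch closes; the branch above is one of them.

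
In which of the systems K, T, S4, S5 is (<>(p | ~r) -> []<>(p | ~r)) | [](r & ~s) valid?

S5

S5-tableau for the negation ~((<>(p | ~r) -> []<>(p | ~r)) | [](r & ~s)):
1. ~((<>(p | ~r) -> []<>(p | ~r)) | [](r & ~s)), 0
2. ~(<>(p | ~r) -> []<>(p | ~r)), 0
3. ~[](r & ~s), 0
4. <>(p | ~r), 0
5. ~[]<>(p | ~r), 0
6. ~(r & ~s), 1
7. s, 1
8. p | ~r, 2
9. ~r, 2
10. ~<>(p | ~r), 3
11. ~(p | ~r), 0
12. ~p, 0
13. r, 0
14. ~(p | ~r), 1
15. ~p, 1
16. r, 1
17. ~(p | ~r), 2
18. ~p, 2
19. r, 2
Accessibility: 0R0, 0R1, 0R2, 0R3, 1R0, 1R1, 1R2, 1R3, 2R0, 2R1, 2R2, 2R3, 3R0, 3R1, 3R2, 3R3
Branch closes: r and ~r both at 2.
Every branch closes (one shown): valid in S5.
S4-tableau for the negation ~((<>(p | ~r) -> []<>(p | ~r)) | [](r & ~s)):
1. ~((<>(p | ~r) -> []<>(p | ~r)) | [](r & ~s)), 0
2. ~(<>(p | ~r) -> []<>(p | ~r)), 0
3. ~[](r & ~s), 0
4. <>(p | ~r), 0
5. ~[]<>(p | ~r), 0
6. ~(r & ~s), 1
7. s, 1
8. p | ~r, 2
9. ~r, 2
10. ~<>(p | ~r), 3
11. ~(p | ~r), 3
12. ~p, 3
13. r, 3
Accessibility: 0R0, 0R1, 0R2, 0R3, 1R1, 2R2, 3R3
Complete open branch: countermodel on an S4-frame, so not valid in S4, nor in K, T (the same frame is also a K-frame and a T-frame).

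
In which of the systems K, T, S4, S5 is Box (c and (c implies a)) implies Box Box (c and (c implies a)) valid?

S4, S5

S4-tableau for the negation not (Box (c and (c implies a)) implies Box Box (c and (c implies a))):
1. not (Box (c and (c implies a)) implies Box Box (c and (c implies a))), u
2. Box (c and (c implies a)), u   [neg-implies-rule on 1]
3. not Box Box (c and (c implies a)), u   [neg-implies-rule on 1]
4. c and (c implies a), u   [Box-rule on 2 via uRu]
5. c, u   [and-rule on 4]
6. c implies a, u   [and-rule on 4]
7. a, u   [implies-rule on 6 (branches; this branch)]
8. not Box (c and (c implies a)), v   [neg-Box-rule on 3: fresh world v, uRv]
9. c and (c implies a), v   [Box-rule on 2 via uRv]
10. c, v   [and-rule on 9]
11. c implies a, v   [and-rule on 9]
12. a, v   [implies-rule on 11 (branches; this branch)]
13. not (c and (c implies a)), w   [neg-Box-rule on 8: fresh world w, vRw]
14. c and (c implies a), w   [Box-rule on 2 via uRw]
15. c, w   [and-rule on 14]
16. c implies a, w   [and-rule on 14]
17. not (c implies a), w   [neg-and-rule on 13 (branches; this branch)]
18. not a, w   [neg-implies-rule on 17]
19. a, w   [implies-rule on 16 (branches; this branch)]
Accessibility: uRu, uRv, uRw, vRv, vRw, wRw
Branch closes: a and not a both at w.
Every branch closes (one shown): valid in S4, hence also in S5 (every theorem of S4 is a theorem of S5).
T-tableau for the negation not (Box (c and (c implies a)) implies Box Box (c and (c implies a))):
1. not (Box (c and (c implies a)) implies Box Box (c and (c implies a))), u
2. Box (c and (c implies a)), u   [neg-implies-rule on 1]
3. not Box Box (c and (c implies a)), u   [neg-implies-rule on 1]
4. c and (c implies a), u   [Box-rule on 2 via uRu]
5. c, u   [and-rule on 4]
6. c implies a, u   [and-rule on 4]
7. a, u   [implies-rule on 6 (branches; this branch)]
8. not Box (c and (c implies a)), v   [neg-Box-rule on 3: fresh world v, uRv]
9. c and (c implies a), v   [Box-rule on 2 via uRv]
10. c, v   [and-rule on 9]
11. c implies a, v   [and-rule on 9]
12. a, v   [implies-rule on 11 (branches; this branch)]
13. not (c and (c implies a)), w   [neg-Box-rule on 8: fresh world w, vRw]
14. not (c implies a), w   [neg-and-rule on 13 (branches; this branch)]
15. c, w   [neg-implies-rule on 14]
16. not a, w   [neg-implies-rule on 14]
Accessibility: uRu, uRv, vRv, vRw, wRw
Complete open branch: countermodel on a T-frame, so not valid in T, nor in K (the same frame is also a K-frame).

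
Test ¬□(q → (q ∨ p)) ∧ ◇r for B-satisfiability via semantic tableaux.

No, unsatisfiable

1. ¬□(q → (q ∨ p)) ∧ ◇r, 0
2. ¬□(q → (q ∨ p)), 0
3. ◇r, 0
4. ¬(q → (q ∨ p)), 1
5. q, 1
6. ¬(q ∨ p), 1
7. ¬q, 1
8. ¬p, 1
Accessibility: 0R0, 0R1, 1R0, 1R1
Branch closes: q and ¬q both at 1.
Every branch closes; the branch above is one of them.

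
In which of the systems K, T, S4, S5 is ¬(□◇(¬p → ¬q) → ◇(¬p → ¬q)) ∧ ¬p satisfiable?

T-tableau for the formula:
1. ¬(□◇(¬p → ¬q) → ◇(¬p → ¬q)) ∧ ¬p, u
2. ¬(□◇(¬p → ¬q) → ◇(¬p → ¬q)), u
3. ¬p, u
4. □◇(¬p → ¬q), u
5. ¬◇(¬p → ¬q), u
6. ◇(¬p → ¬q), u
7. ¬(¬p → ¬q), u
8. q, u
9. ¬p → ¬q, v
10. ◇(¬p → ¬q), v
11. ¬(¬p → ¬q), v
12. ¬p, v
13. q, v
14. ¬q, v
Accessibility: uRu, uRv, vRv
Branch closes: q and ¬q both at v.
Every branch closes (one shown): unsatisfiable in T, hence also in S4, S5 (every S4/S5-frame is a T-frame).
K-tableau for the formula:
1. ¬(□◇(¬p → ¬q) → ◇(¬p → ¬q)) ∧ ¬p, u
2. ¬(□◇(¬p → ¬q) → ◇(¬p → ¬q)), u
3. ¬p, u
4. □◇(¬p → ¬q), u
5. ¬◇(¬p → ¬q), u
Complete open branch: satisfiable in K.

K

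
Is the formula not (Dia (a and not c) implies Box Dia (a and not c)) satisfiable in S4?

Satisfiable (open branch found)

1. not (Dia (a and not c) implies Box Dia (a and not c)), 0
2. Dia (a and not c), 0
3. not Box Dia (a and not c), 0
4. a and not c, 1
5. a, 1
6. not c, 1
7. not Dia (a and not c), 2
8. not (a and not c), 2
9. c, 2
Accessibility: 0R0, 0R1, 0R2, 1R1, 2R2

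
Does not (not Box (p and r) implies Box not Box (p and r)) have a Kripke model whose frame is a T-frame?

Satisfiable (open branch found)

1. not (not Box (p and r) implies Box not Box (p and r)), u
2. not Box (p and r), u
3. not Box not Box (p and r), u
4. not (p and r), v
5. not r, v
6. Box (p and r), w
7. p and r, w
8. p, w
9. r, w
Accessibility: uRu, uRv, uRw, vRv, wRw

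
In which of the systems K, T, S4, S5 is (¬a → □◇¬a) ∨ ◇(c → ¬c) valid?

S5

S5-tableau for the negation ¬((¬a → □◇¬a) ∨ ◇(c → ¬c)):
1. ¬((¬a → □◇¬a) ∨ ◇(c → ¬c)), 0
2. ¬(¬a → □◇¬a), 0
3. ¬◇(c → ¬c), 0
4. ¬a, 0
5. ¬□◇¬a, 0
6. ¬(c → ¬c), 0
7. c, 0
8. ¬◇¬a, 1
9. ¬(c → ¬c), 1
10. c, 1
11. a, 0
Accessibility: 0R0, 0R1, 1R0, 1R1
Branch closes: a and ¬a both at 0.
Every branch closes (one shown): valid in S5.
S4-tableau for the negation ¬((¬a → □◇¬a) ∨ ◇(c → ¬c)):
1. ¬((¬a → □◇¬a) ∨ ◇(c → ¬c)), 0
2. ¬(¬a → □◇¬a), 0
3. ¬◇(c → ¬c), 0
4. ¬a, 0
5. ¬□◇¬a, 0
6. ¬(c → ¬c), 0
7. c, 0
8. ¬◇¬a, 1
9. ¬(c → ¬c), 1
10. c, 1
11. a, 1
Accessibility: 0R0, 0R1, 1R1
Complete open branch: countermodel on an S4-frame, so not valid in S4, nor in K, T (the same frame is also a K-frame and a T-frame).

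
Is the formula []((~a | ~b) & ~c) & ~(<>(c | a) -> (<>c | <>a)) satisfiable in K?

1. []((~a | ~b) & ~c) & ~(<>(c | a) -> (<>c | <>a)), u
2. []((~a | ~b) & ~c), u   [&-rule on 1]
3. ~(<>(c | a) -> (<>c | <>a)), u   [&-rule on 1]
4. <>(c | a), u   [~->-rule on 3]
5. ~(<>c | <>a), u   [~->-rule on 3]
6. ~<>c, u   [~|-rule on 5]
7. ~<>a, u   [~|-rule on 5]
8. c | a, v   [<>-rule on 4: fresh world v, uRv]
9. (~a | ~b) & ~c, v   [[]-rule on 2 via uRv]
10. ~a | ~b, v   [&-rule on 9]
11. ~c, v   [&-rule on 9]
12. ~a, v   [~<>-rule on 7 via uRv]
13. a, v   [|-rule on 8 (branches; this branch)]
Accessibility: uRv
Branch closes: a and ~a both at v.
(One branch shown.) All branches close.

Unsatisfiable (every branch closes)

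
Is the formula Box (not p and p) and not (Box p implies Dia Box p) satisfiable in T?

No, unsatisfiable

1. Box (not p and p) and not (Box p implies Dia Box p), w0
2. Box (not p and p), w0   [and-rule on 1]
3. not (Box p implies Dia Box p), w0   [and-rule on 1]
4. Box p, w0   [neg-implies-rule on 3]
5. not Dia Box p, w0   [neg-implies-rule on 3]
6. not p and p, w0   [Box-rule on 2 via w0Rw0]
7. not p, w0   [and-rule on 6]
8. p, w0   [and-rule on 6]
Accessibility: w0Rw0
Branch closes: p and not p both at w0.
(One branch shown.) All branches close.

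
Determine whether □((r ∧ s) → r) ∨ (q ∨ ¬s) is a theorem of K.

Yes, valid

Tableau for the negation ¬(□((r ∧ s) → r) ∨ (q ∨ ¬s)):
1. ¬(□((r ∧ s) → r) ∨ (q ∨ ¬s)), w0
2. ¬□((r ∧ s) → r), w0
3. ¬(q ∨ ¬s), w0
4. ¬q, w0
5. s, w0
6. ¬((r ∧ s) → r), w1
7. r ∧ s, w1
8. ¬r, w1
9. r, w1
10. s, w1
Accessibility: w0Rw1
Branch closes: r and ¬r both at w1.
Every branch of the negation's tableau closes; the branch above is one of them.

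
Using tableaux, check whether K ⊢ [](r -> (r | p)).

Valid

Tableau for the negation ~[](r -> (r | p)):
1. ~[](r -> (r | p)), 0
2. ~(r -> (r | p)), 1
3. r, 1
4. ~(r | p), 1
5. ~r, 1
6. ~p, 1
Accessibility: 0R1
Branch closes: r and ~r both at 1.
All branches of the negation close; one closing branch shown above.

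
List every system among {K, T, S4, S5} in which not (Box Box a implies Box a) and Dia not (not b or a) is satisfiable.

K

K-tableau for the formula:
1. not (Box Box a implies Box a) and Dia not (not b or a), 0
2. not (Box Box a implies Box a), 0
3. Dia not (not b or a), 0
4. Box Box a, 0
5. not Box a, 0
6. not (not b or a), 1
7. b, 1
8. not a, 1
9. Box a, 1
10. not a, 2
11. Box a, 2
Accessibility: 0R1, 0R2
Complete open branch: satisfiable in K.
T-tableau for the formula:
1. not (Box Box a implies Box a) and Dia not (not b or a), 0
2. not (Box Box a implies Box a), 0
3. Dia not (not b or a), 0
4. Box Box a, 0
5. not Box a, 0
6. Box a, 0
7. a, 0
8. not (not b or a), 1
9. b, 1
10. not a, 1
11. Box a, 1
12. a, 1
Accessibility: 0R0, 0R1, 1R1
Branch closes: a and not a both at 1.
Every branch closes (one shown): unsatisfiable in T, hence also in S4, S5 (every S4/S5-frame is a T-frame).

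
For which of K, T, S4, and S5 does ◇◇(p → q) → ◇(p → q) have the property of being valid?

S4-tableau for the negation ¬(◇◇(p → q) → ◇(p → q)):
1. ¬(◇◇(p → q) → ◇(p → q)), 0
2. ◇◇(p → q), 0   [¬→-rule on 1]
3. ¬◇(p → q), 0   [¬→-rule on 1]
4. ¬(p → q), 0   [¬◇-rule on 3 via 0R0]
5. p, 0   [¬→-rule on 4]
6. ¬q, 0   [¬→-rule on 4]
7. ◇(p → q), 1   [◇-rule on 2: fresh world 1, 0R1]
8. ¬(p → q), 1   [¬◇-rule on 3 via 0R1]
9. p, 1   [¬→-rule on 8]
10. ¬q, 1   [¬→-rule on 8]
11. p → q, 2   [◇-rule on 7: fresh world 2, 1R2]
12. ¬(p → q), 2   [¬◇-rule on 3 via 0R2]
13. p, 2   [¬→-rule on 12]
14. ¬q, 2   [¬→-rule on 12]
15. q, 2   [→-rule on 11 (branches; this branch)]
Accessibility: 0R0, 0R1, 0R2, 1R1, 1R2, 2R2
Branch closes: q and ¬q both at 2.
Every branch closes (one shown): valid in S4, hence also in S5 (every theorem of S4 is a theorem of S5).
T-tableau for the negation ¬(◇◇(p → q) → ◇(p → q)):
1. ¬(◇◇(p → q) → ◇(p → q)), 0
2. ◇◇(p → q), 0   [¬→-rule on 1]
3. ¬◇(p → q), 0   [¬→-rule on 1]
4. ¬(p → q), 0   [¬◇-rule on 3 via 0R0]
5. p, 0   [¬→-rule on 4]
6. ¬q, 0   [¬→-rule on 4]
7. ◇(p → q), 1   [◇-rule on 2: fresh world 1, 0R1]
8. ¬(p → q), 1   [¬◇-rule on 3 via 0R1]
9. p, 1   [¬→-rule on 8]
10. ¬q, 1   [¬→-rule on 8]
11. p → q, 2   [◇-rule on 7: fresh world 2, 1R2]
12. q, 2   [→-rule on 11 (branches; this branch)]
Accessibility: 0R0, 0R1, 1R1, 1R2, 2R2
Complete open branch: countermodel on a T-frame, so not valid in T, nor in K (the same frame is also a K-frame).

S4, S5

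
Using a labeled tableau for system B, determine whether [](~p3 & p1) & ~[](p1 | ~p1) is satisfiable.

1. [](~p3 & p1) & ~[](p1 | ~p1), 0
2. [](~p3 & p1), 0
3. ~[](p1 | ~p1), 0
4. ~p3 & p1, 0
5. ~p3, 0
6. p1, 0
7. ~(p1 | ~p1), 1
8. ~p1, 1
9. p1, 1
Accessibility: 0R0, 0R1, 1R0, 1R1
Branch closes: p1 and ~p1 both at 1.
(One branch shown.) All branches close.

No, unsatisfiable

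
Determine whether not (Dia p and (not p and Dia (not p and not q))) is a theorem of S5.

No, not valid

Tableau for the negation Dia p and (not p and Dia (not p and not q)):
1. Dia p and (not p and Dia (not p and not q)), u
2. Dia p, u   [and-rule on 1]
3. not p and Dia (not p and not q), u   [and-rule on 1]
4. not p, u   [and-rule on 3]
5. Dia (not p and not q), u   [and-rule on 3]
6. p, v   [Dia-rule on 2: fresh world v, uRv]
7. not p and not q, w   [Dia-rule on 5: fresh world w, uRw]
8. not p, w   [and-rule on 7]
9. not q, w   [and-rule on 7]
Accessibility: uRu, uRv, uRw, vRu, vRv, vRw, wRu, wRv, wRw
The negation has an open branch (countermodel exists).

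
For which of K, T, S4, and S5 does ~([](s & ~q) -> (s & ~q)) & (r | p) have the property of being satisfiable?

K-tableau for the formula:
1. ~([](s & ~q) -> (s & ~q)) & (r | p), w0
2. ~([](s & ~q) -> (s & ~q)), w0
3. r | p, w0
4. [](s & ~q), w0
5. ~(s & ~q), w0
6. p, w0
7. q, w0
Complete open branch: satisfiable in K.
T-tableau for the formula:
1. ~([](s & ~q) -> (s & ~q)) & (r | p), w0
2. ~([](s & ~q) -> (s & ~q)), w0
3. r | p, w0
4. [](s & ~q), w0
5. ~(s & ~q), w0
6. s & ~q, w0
7. s, w0
8. ~q, w0
9. p, w0
10. q, w0
Accessibility: w0Rw0
Branch closes: q and ~q both at w0.
Every branch closes (one shown): unsatisfiable in T, hence also in S4, S5 (every S4/S5-frame is a T-frame).

K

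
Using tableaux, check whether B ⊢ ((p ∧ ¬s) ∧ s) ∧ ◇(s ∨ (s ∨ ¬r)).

Tableau for the negation ¬(((p ∧ ¬s) ∧ s) ∧ ◇(s ∨ (s ∨ ¬r))):
1. ¬(((p ∧ ¬s) ∧ s) ∧ ◇(s ∨ (s ∨ ¬r))), 0
2. ¬◇(s ∨ (s ∨ ¬r)), 0
3. ¬(s ∨ (s ∨ ¬r)), 0
4. ¬s, 0
5. ¬(s ∨ ¬r), 0
6. r, 0
Accessibility: 0R0
The negation has an open branch (countermodel exists).

No, not valid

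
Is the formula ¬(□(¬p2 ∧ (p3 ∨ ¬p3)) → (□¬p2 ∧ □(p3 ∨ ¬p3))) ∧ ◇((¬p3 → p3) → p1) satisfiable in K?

1. ¬(□(¬p2 ∧ (p3 ∨ ¬p3)) → (□¬p2 ∧ □(p3 ∨ ¬p3))) ∧ ◇((¬p3 → p3) → p1), u
2. ¬(□(¬p2 ∧ (p3 ∨ ¬p3)) → (□¬p2 ∧ □(p3 ∨ ¬p3))), u
3. ◇((¬p3 → p3) → p1), u
4. □(¬p2 ∧ (p3 ∨ ¬p3)), u
5. ¬(□¬p2 ∧ □(p3 ∨ ¬p3)), u
6. ¬□¬p2, u
7. (¬p3 → p3) → p1, v
8. ¬p2 ∧ (p3 ∨ ¬p3), v
9. ¬p2, v
10. p3 ∨ ¬p3, v
11. ¬(¬p3 → p3), v
12. ¬p3, v
13. p2, w
14. ¬p2 ∧ (p3 ∨ ¬p3), w
15. ¬p2, w
16. p3 ∨ ¬p3, w
Accessibility: uRv, uRw
Branch closes: p2 and ¬p2 both at w.
All branches of the tableau close; one closing branch shown above.

Unsatisfiable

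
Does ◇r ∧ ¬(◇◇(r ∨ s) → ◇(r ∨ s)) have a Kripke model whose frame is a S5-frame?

1. ◇r ∧ ¬(◇◇(r ∨ s) → ◇(r ∨ s)), w0
2. ◇r, w0
3. ¬(◇◇(r ∨ s) → ◇(r ∨ s)), w0
4. ◇◇(r ∨ s), w0
5. ¬◇(r ∨ s), w0
6. ¬(r ∨ s), w0
7. ¬r, w0
8. ¬s, w0
9. r, w1
10. ¬(r ∨ s), w1
11. ¬r, w1
12. ¬s, w1
Accessibility: w0Rw0, w0Rw1, w1Rw0, w1Rw1
Branch closes: r and ¬r both at w1.
Every branch closes; the branch above is one of them.

Unsatisfiable (every branch closes)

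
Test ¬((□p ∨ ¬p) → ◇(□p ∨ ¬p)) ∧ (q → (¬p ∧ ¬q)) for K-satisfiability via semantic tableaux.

Satisfiable (open branch found)

1. ¬((□p ∨ ¬p) → ◇(□p ∨ ¬p)) ∧ (q → (¬p ∧ ¬q)), 0
2. ¬((□p ∨ ¬p) → ◇(□p ∨ ¬p)), 0
3. q → (¬p ∧ ¬q), 0
4. □p ∨ ¬p, 0
5. ¬◇(□p ∨ ¬p), 0
6. ¬p ∧ ¬q, 0
7. ¬p, 0
8. ¬q, 0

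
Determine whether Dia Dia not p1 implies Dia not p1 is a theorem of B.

Tableau for the negation not (Dia Dia not p1 implies Dia not p1):
1. not (Dia Dia not p1 implies Dia not p1), w0
2. Dia Dia not p1, w0   [neg-implies-rule on 1]
3. not Dia not p1, w0   [neg-implies-rule on 1]
4. p1, w0   [neg-Dia-rule on 3 via w0Rw0]
5. Dia not p1, w1   [Dia-rule on 2: fresh world w1, w0Rw1]
6. p1, w1   [neg-Dia-rule on 3 via w0Rw1]
7. not p1, w2   [Dia-rule on 5: fresh world w2, w1Rw2]
Accessibility: w0Rw0, w0Rw1, w1Rw0, w1Rw1, w1Rw2, w2Rw1, w2Rw2
The negation has an open branch (countermodel exists).

Not valid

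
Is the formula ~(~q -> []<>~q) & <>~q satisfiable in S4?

Yes, satisfiable

1. ~(~q -> []<>~q) & <>~q, u
2. ~(~q -> []<>~q), u
3. <>~q, u
4. ~q, u
5. ~[]<>~q, u
6. ~q, v
7. ~<>~q, w
8. q, w
Accessibility: uRu, uRv, uRw, vRv, wRw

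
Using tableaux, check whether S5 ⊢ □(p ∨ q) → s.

Tableau for the negation ¬(□(p ∨ q) → s):
1. ¬(□(p ∨ q) → s), u
2. □(p ∨ q), u   [¬→-rule on 1]
3. ¬s, u   [¬→-rule on 1]
4. p ∨ q, u   [□-rule on 2 via uRu]
5. q, u   [∨-rule on 4 (branches; this branch)]
Accessibility: uRu
The negation has an open branch (countermodel exists).

No, not valid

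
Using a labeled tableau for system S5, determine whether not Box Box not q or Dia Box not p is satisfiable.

1. not Box Box not q or Dia Box not p, w0
2. Dia Box not p, w0
3. Box not p, w1
4. not p, w0
5. not p, w1
Accessibility: w0Rw0, w0Rw1, w1Rw0, w1Rw1

Satisfiable (open branch found)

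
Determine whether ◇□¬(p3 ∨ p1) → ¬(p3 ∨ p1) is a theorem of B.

Valid

Tableau for the negation ¬(◇□¬(p3 ∨ p1) → ¬(p3 ∨ p1)):
1. ¬(◇□¬(p3 ∨ p1) → ¬(p3 ∨ p1)), 0
2. ◇□¬(p3 ∨ p1), 0
3. p3 ∨ p1, 0
4. p1, 0
5. □¬(p3 ∨ p1), 1
6. ¬(p3 ∨ p1), 0
7. ¬p3, 0
8. ¬p1, 0
Accessibility: 0R0, 0R1, 1R0, 1R1
Branch closes: p1 and ¬p1 both at 0.
Every branch of the negation's tableau closes; the branch above is one of them.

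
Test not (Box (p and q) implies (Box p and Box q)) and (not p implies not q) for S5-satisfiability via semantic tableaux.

1. not (Box (p and q) implies (Box p and Box q)) and (not p implies not q), u
2. not (Box (p and q) implies (Box p and Box q)), u
3. not p implies not q, u
4. Box (p and q), u
5. not (Box p and Box q), u
6. p and q, u
7. p, u
8. q, u
9. not Box q, u
10. not q, v
11. p and q, v
12. p, v
13. q, v
Accessibility: uRu, uRv, vRu, vRv
Branch closes: q and not q both at v.
All branches of the tableau close; one closing branch shown above.

No, unsatisfiable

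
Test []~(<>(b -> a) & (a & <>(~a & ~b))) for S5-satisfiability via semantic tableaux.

Yes, satisfiable

1. []~(<>(b -> a) & (a & <>(~a & ~b))), w0
2. ~(<>(b -> a) & (a & <>(~a & ~b))), w0   [[]-rule on 1 via w0Rw0]
3. ~(a & <>(~a & ~b)), w0   [~&-rule on 2 (branches; this branch)]
4. ~<>(~a & ~b), w0   [~&-rule on 3 (branches; this branch)]
5. ~(~a & ~b), w0   [~<>-rule on 4 via w0Rw0]
6. b, w0   [~&-rule on 5 (branches; this branch)]
Accessibility: w0Rw0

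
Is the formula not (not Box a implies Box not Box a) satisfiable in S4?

1. not (not Box a implies Box not Box a), 0
2. not Box a, 0
3. not Box not Box a, 0
4. not a, 1
5. Box a, 2
6. a, 2
Accessibility: 0R0, 0R1, 0R2, 1R1, 2R2

Satisfiable (open branch found)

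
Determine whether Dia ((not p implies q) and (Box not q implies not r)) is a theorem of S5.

Tableau for the negation not Dia ((not p implies q) and (Box not q implies not r)):
1. not Dia ((not p implies q) and (Box not q implies not r)), w0
2. not ((not p implies q) and (Box not q implies not r)), w0
3. not (Box not q implies not r), w0
4. Box not q, w0
5. r, w0
6. not q, w0
Accessibility: w0Rw0
The negation has an open branch (countermodel exists).

Not valid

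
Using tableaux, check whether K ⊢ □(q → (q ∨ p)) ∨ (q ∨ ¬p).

Tableau for the negation ¬(□(q → (q ∨ p)) ∨ (q ∨ ¬p)):
1. ¬(□(q → (q ∨ p)) ∨ (q ∨ ¬p)), w0
2. ¬□(q → (q ∨ p)), w0   [¬∨-rule on 1]
3. ¬(q ∨ ¬p), w0   [¬∨-rule on 1]
4. ¬q, w0   [¬∨-rule on 3]
5. p, w0   [¬∨-rule on 3]
6. ¬(q → (q ∨ p)), w1   [¬□-rule on 2: fresh world w1, w0Rw1]
7. q, w1   [¬→-rule on 6]
8. ¬(q ∨ p), w1   [¬→-rule on 6]
9. ¬q, w1   [¬∨-rule on 8]
10. ¬p, w1   [¬∨-rule on 8]
Accessibility: w0Rw1
Branch closes: q and ¬q both at w1.
All branches of the negation close; one closing branch shown above.

Valid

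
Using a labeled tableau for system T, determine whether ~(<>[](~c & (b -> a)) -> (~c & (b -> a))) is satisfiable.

Yes, satisfiable

1. ~(<>[](~c & (b -> a)) -> (~c & (b -> a))), w0
2. <>[](~c & (b -> a)), w0
3. ~(~c & (b -> a)), w0
4. ~(b -> a), w0
5. b, w0
6. ~a, w0
7. [](~c & (b -> a)), w1
8. ~c & (b -> a), w1
9. ~c, w1
10. b -> a, w1
11. a, w1
Accessibility: w0Rw0, w0Rw1, w1Rw1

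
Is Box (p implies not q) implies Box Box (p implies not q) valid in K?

No, not valid

Tableau for the negation not (Box (p implies not q) implies Box Box (p implies not q)):
1. not (Box (p implies not q) implies Box Box (p implies not q)), u
2. Box (p implies not q), u
3. not Box Box (p implies not q), u
4. not Box (p implies not q), v
5. p implies not q, v
6. not q, v
7. not (p implies not q), w
8. p, w
9. q, w
Accessibility: uRv, vRw
The negation has an open branch (countermodel exists).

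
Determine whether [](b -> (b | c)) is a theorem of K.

Tableau for the negation ~[](b -> (b | c)):
1. ~[](b -> (b | c)), w0
2. ~(b -> (b | c)), w1
3. b, w1
4. ~(b | c), w1
5. ~b, w1
6. ~c, w1
Accessibility: w0Rw1
Branch closes: b and ~b both at w1.
All branches of the negation close; one closing branch shown above.

Valid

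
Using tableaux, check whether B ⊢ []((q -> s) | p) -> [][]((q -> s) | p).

Invalid (countermodel exists)

Tableau for the negation ~([]((q -> s) | p) -> [][]((q -> s) | p)):
1. ~([]((q -> s) | p) -> [][]((q -> s) | p)), u
2. []((q -> s) | p), u
3. ~[][]((q -> s) | p), u
4. (q -> s) | p, u
5. p, u
6. ~[]((q -> s) | p), v
7. (q -> s) | p, v
8. p, v
9. ~((q -> s) | p), w
10. ~(q -> s), w
11. ~p, w
12. q, w
13. ~s, w
Accessibility: uRu, uRv, vRu, vRv, vRw, wRv, wRw
The negation has an open branch (countermodel exists).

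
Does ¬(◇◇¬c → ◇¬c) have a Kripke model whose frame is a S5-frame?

Unsatisfiable (every branch closes)

1. ¬(◇◇¬c → ◇¬c), u
2. ◇◇¬c, u
3. ¬◇¬c, u
4. c, u
5. ◇¬c, v
6. c, v
7. ¬c, w
8. c, w
Accessibility: uRu, uRv, uRw, vRu, vRv, vRw, wRu, wRv, wRw
Branch closes: c and ¬c both at w.
(One branch shown.) All branches close.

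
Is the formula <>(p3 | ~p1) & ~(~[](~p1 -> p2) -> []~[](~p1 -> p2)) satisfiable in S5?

1. <>(p3 | ~p1) & ~(~[](~p1 -> p2) -> []~[](~p1 -> p2)), u
2. <>(p3 | ~p1), u
3. ~(~[](~p1 -> p2) -> []~[](~p1 -> p2)), u
4. ~[](~p1 -> p2), u
5. ~[]~[](~p1 -> p2), u
6. p3 | ~p1, v
7. ~p1, v
8. ~(~p1 -> p2), w
9. ~p1, w
10. ~p2, w
11. [](~p1 -> p2), x
12. ~p1 -> p2, u
13. ~p1 -> p2, v
14. ~p1 -> p2, w
15. ~p1 -> p2, x
16. p2, u
17. p2, v
18. p2, w
Accessibility: uRu, uRv, uRw, uRx, vRu, vRv, vRw, vRx, wRu, wRv, wRw, wRx, xRu, xRv, xRw, xRx
Branch closes: p2 and ~p2 both at w.
All branches of the tableau close; one closing branch shown above.

Unsatisfiable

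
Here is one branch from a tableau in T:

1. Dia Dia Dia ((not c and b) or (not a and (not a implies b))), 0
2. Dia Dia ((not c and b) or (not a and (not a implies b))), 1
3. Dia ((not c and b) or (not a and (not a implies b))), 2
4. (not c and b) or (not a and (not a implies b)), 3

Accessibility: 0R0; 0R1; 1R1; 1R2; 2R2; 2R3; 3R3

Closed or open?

No, open

No world carries both an atom and its negation.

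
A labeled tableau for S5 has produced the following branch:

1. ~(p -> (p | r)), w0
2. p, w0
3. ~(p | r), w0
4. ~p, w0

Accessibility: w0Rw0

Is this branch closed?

Closed

Both p and ~p appear at w0.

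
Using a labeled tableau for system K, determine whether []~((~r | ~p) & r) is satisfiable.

Satisfiable

1. []~((~r | ~p) & r), w0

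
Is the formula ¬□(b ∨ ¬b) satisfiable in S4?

1. ¬□(b ∨ ¬b), 0
2. ¬(b ∨ ¬b), 1
3. ¬b, 1
4. b, 1
Accessibility: 0R0, 0R1, 1R1
Branch closes: b and ¬b both at 1.
All branches of the tableau close; one closing branch shown above.

No, unsatisfiable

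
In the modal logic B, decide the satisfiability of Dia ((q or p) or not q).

Satisfiable (open branch found)

1. Dia ((q or p) or not q), 0
2. (q or p) or not q, 1
3. not q, 1
Accessibility: 0R0, 0R1, 1R0, 1R1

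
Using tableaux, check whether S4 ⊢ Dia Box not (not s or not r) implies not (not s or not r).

Not valid

Tableau for the negation not (Dia Box not (not s or not r) implies not (not s or not r)):
1. not (Dia Box not (not s or not r) implies not (not s or not r)), u
2. Dia Box not (not s or not r), u   [neg-implies-rule on 1]
3. not s or not r, u   [neg-implies-rule on 1]
4. not r, u   [or-rule on 3 (branches; this branch)]
5. Box not (not s or not r), v   [Dia-rule on 2: fresh world v, uRv]
6. not (not s or not r), v   [Box-rule on 5 via vRv]
7. s, v   [neg-or-rule on 6]
8. r, v   [neg-or-rule on 6]
Accessibility: uRu, uRv, vRv
The negation has an open branch (countermodel exists).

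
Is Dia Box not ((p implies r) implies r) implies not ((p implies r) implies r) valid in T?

Tableau for the negation not (Dia Box not ((p implies r) implies r) implies not ((p implies r) implies r)):
1. not (Dia Box not ((p implies r) implies r) implies not ((p implies r) implies r)), 0
2. Dia Box not ((p implies r) implies r), 0
3. (p implies r) implies r, 0
4. r, 0
5. Box not ((p implies r) implies r), 1
6. not ((p implies r) implies r), 1
7. p implies r, 1
8. not r, 1
9. not p, 1
Accessibility: 0R0, 0R1, 1R1
The negation has an open branch (countermodel exists).

No, not valid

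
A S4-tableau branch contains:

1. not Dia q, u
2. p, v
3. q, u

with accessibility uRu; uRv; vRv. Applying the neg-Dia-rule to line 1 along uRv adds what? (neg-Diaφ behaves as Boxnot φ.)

not q, v

neg-Diaφ behaves as Boxnot φ: propagate the negated body to each accessible world.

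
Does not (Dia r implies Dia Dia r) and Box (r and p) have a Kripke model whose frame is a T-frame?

1. not (Dia r implies Dia Dia r) and Box (r and p), 0
2. not (Dia r implies Dia Dia r), 0
3. Box (r and p), 0
4. Dia r, 0
5. not Dia Dia r, 0
6. r and p, 0
7. r, 0
8. p, 0
9. not Dia r, 0
10. not r, 0
Accessibility: 0R0
Branch closes: r and not r both at 0.
(One branch shown.) All branches close.

Unsatisfiable (every branch closes)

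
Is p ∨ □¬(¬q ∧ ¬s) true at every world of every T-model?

Tableau for the negation ¬(p ∨ □¬(¬q ∧ ¬s)):
1. ¬(p ∨ □¬(¬q ∧ ¬s)), u
2. ¬p, u
3. ¬□¬(¬q ∧ ¬s), u
4. ¬q ∧ ¬s, v
5. ¬q, v
6. ¬s, v
Accessibility: uRu, uRv, vRv
The negation has an open branch (countermodel exists).

Invalid (countermodel exists)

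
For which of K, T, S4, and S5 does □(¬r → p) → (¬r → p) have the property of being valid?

T, S4, S5

T-tableau for the negation ¬(□(¬r → p) → (¬r → p)):
1. ¬(□(¬r → p) → (¬r → p)), w0
2. □(¬r → p), w0   [¬→-rule on 1]
3. ¬(¬r → p), w0   [¬→-rule on 1]
4. ¬r, w0   [¬→-rule on 3]
5. ¬p, w0   [¬→-rule on 3]
6. ¬r → p, w0   [□-rule on 2 via w0Rw0]
7. p, w0   [→-rule on 6 (branches; this branch)]
Accessibility: w0Rw0
Branch closes: p and ¬p both at w0.
Every branch closes (one shown): valid in T, hence also in S4, S5 (every theorem of T is a theorem of S4 and S5).
K-tableau for the negation ¬(□(¬r → p) → (¬r → p)):
1. ¬(□(¬r → p) → (¬r → p)), w0
2. □(¬r → p), w0   [¬→-rule on 1]
3. ¬(¬r → p), w0   [¬→-rule on 1]
4. ¬r, w0   [¬→-rule on 3]
5. ¬p, w0   [¬→-rule on 3]
Complete open branch: countermodel on a K-frame, so not valid in K.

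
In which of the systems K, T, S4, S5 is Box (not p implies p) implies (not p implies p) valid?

K-tableau for the negation not (Box (not p implies p) implies (not p implies p)):
1. not (Box (not p implies p) implies (not p implies p)), w0
2. Box (not p implies p), w0
3. not (not p implies p), w0
4. not p, w0
Complete open branch: countermodel on a K-frame, so not valid in K.
T-tableau for the negation not (Box (not p implies p) implies (not p implies p)):
1. not (Box (not p implies p) implies (not p implies p)), w0
2. Box (not p implies p), w0
3. not (not p implies p), w0
4. not p, w0
5. not p implies p, w0
6. p, w0
Accessibility: w0Rw0
Branch closes: p and not p both at w0.
Every branch closes (one shown): valid in T, hence also in S4, S5 (every theorem of T is a theorem of S4 and S5).

T, S4, S5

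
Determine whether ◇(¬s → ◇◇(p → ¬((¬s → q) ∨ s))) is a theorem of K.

Invalid (countermodel exists)

Tableau for the negation ¬◇(¬s → ◇◇(p → ¬((¬s → q) ∨ s))):
1. ¬◇(¬s → ◇◇(p → ¬((¬s → q) ∨ s))), u
The negation has an open branch (countermodel exists).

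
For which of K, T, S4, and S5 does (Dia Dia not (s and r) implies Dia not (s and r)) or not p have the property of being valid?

S4-tableau for the negation not ((Dia Dia not (s and r) implies Dia not (s and r)) or not p):
1. not ((Dia Dia not (s and r) implies Dia not (s and r)) or not p), w0
2. not (Dia Dia not (s and r) implies Dia not (s and r)), w0   [neg-or-rule on 1]
3. p, w0   [neg-or-rule on 1]
4. Dia Dia not (s and r), w0   [neg-implies-rule on 2]
5. not Dia not (s and r), w0   [neg-implies-rule on 2]
6. s and r, w0   [neg-Dia-rule on 5 via w0Rw0]
7. s, w0   [and-rule on 6]
8. r, w0   [and-rule on 6]
9. Dia not (s and r), w1   [Dia-rule on 4: fresh world w1, w0Rw1]
10. s and r, w1   [neg-Dia-rule on 5 via w0Rw1]
11. s, w1   [and-rule on 10]
12. r, w1   [and-rule on 10]
13. not (s and r), w2   [Dia-rule on 9: fresh world w2, w1Rw2]
14. s and r, w2   [neg-Dia-rule on 5 via w0Rw2]
15. s, w2   [and-rule on 14]
16. r, w2   [and-rule on 14]
17. not r, w2   [neg-and-rule on 13 (branches; this branch)]
Accessibility: w0Rw0, w0Rw1, w0Rw2, w1Rw1, w1Rw2, w2Rw2
Branch closes: r and not r both at w2.
Every branch closes (one shown): valid in S4, hence also in S5 (every theorem of S4 is a theorem of S5).
T-tableau for the negation not ((Dia Dia not (s and r) implies Dia not (s and r)) or not p):
1. not ((Dia Dia not (s and r) implies Dia not (s and r)) or not p), w0
2. not (Dia Dia not (s and r) implies Dia not (s and r)), w0   [neg-or-rule on 1]
3. p, w0   [neg-or-rule on 1]
4. Dia Dia not (s and r), w0   [neg-implies-rule on 2]
5. not Dia not (s and r), w0   [neg-implies-rule on 2]
6. s and r, w0   [neg-Dia-rule on 5 via w0Rw0]
7. s, w0   [and-rule on 6]
8. r, w0   [and-rule on 6]
9. Dia not (s and r), w1   [Dia-rule on 4: fresh world w1, w0Rw1]
10. s and r, w1   [neg-Dia-rule on 5 via w0Rw1]
11. s, w1   [and-rule on 10]
12. r, w1   [and-rule on 10]
13. not (s and r), w2   [Dia-rule on 9: fresh world w2, w1Rw2]
14. not r, w2   [neg-and-rule on 13 (branches; this branch)]
Accessibility: w0Rw0, w0Rw1, w1Rw1, w1Rw2, w2Rw2
Complete open branch: countermodel on a T-frame, so not valid in T, nor in K (the same frame is also a K-frame).

S4, S5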